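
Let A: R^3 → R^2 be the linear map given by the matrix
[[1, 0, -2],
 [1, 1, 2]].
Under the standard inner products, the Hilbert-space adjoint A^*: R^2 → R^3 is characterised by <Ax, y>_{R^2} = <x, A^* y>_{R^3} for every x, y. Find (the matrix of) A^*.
A^* = A^T =
[[1, 1],
 [0, 1],
 [-2, 2]]

For real matrices with standard dot products, the defining identity <Ax, y> = <x, A^* y> gives (Ax)^T y = x^T (A^*) y, i.e. x^T A^T y = x^T (A^*) y. Since this holds for all x, y, we must have A^* = A^T. Therefore
A^* =
[[1, 1],
 [0, 1],
 [-2, 2]].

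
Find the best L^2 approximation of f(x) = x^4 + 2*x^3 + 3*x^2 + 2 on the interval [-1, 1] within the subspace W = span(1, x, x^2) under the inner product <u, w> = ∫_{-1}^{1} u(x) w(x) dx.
g(x) = 27*x^2/7 + 6*x/5 + 67/35

The best approximation g ∈ W is the orthogonal projection of f onto W. Writing g = a_0 + a_1 x + a_2 x^2, the coefficients solve the normal equations G · a = b where
  G_{ij} = <φ_i, φ_j> and b_i = <f, φ_i>, with φ_0 = 1, φ_1 = x, φ_2 = x^2.
G =
  [2, 0, 2/3]
  [0, 2/3, 0]
  [2/3, 0, 2/5],
b = (32/5, 4/5, 296/105).
Solving gives a_0 = 67/35, a_1 = 6/5, a_2 = 27/7, so
  g(x) = 27*x^2/7 + 6*x/5 + 67/35.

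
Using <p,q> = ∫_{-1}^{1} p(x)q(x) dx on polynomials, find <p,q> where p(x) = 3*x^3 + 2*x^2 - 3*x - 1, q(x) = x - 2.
<p,q> = 8/15

Expand the product: p(x)·q(x) = 3*x^4 - 4*x^3 - 7*x^2 + 5*x + 2.
∫_{-1}^{1} of each monomial x^k gives [2/(k+1) if k even, 0 if k odd]. Integrating term-by-term (or equivalently evaluating the antiderivative F(x) = 3*x^5/5 - x^4 - 7*x^3/3 + 5*x^2/2 + 2*x at the endpoints):
  F(1) − F(−1) = 53/30 − (37/30) = 8/15.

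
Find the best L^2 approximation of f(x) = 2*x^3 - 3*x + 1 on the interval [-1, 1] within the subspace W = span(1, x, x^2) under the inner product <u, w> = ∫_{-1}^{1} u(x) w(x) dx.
g(x) = 1 - 9*x/5

The best approximation g ∈ W is the orthogonal projection of f onto W. Writing g = a_0 + a_1 x + a_2 x^2, the coefficients solve the normal equations G · a = b where
  G_{ij} = <φ_i, φ_j> and b_i = <f, φ_i>, with φ_0 = 1, φ_1 = x, φ_2 = x^2.
G =
  [2, 0, 2/3]
  [0, 2/3, 0]
  [2/3, 0, 2/5],
b = (2, -6/5, 2/3).
Solving gives a_0 = 1, a_1 = -9/5, a_2 = 0, so
  g(x) = 1 - 9*x/5.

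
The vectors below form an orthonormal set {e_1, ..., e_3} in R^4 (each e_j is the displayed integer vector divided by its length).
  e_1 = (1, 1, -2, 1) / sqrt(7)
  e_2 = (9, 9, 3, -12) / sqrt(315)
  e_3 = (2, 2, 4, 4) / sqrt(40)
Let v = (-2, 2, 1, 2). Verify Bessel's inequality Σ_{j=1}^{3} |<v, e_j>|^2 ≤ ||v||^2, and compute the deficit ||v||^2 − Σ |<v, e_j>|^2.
Σ |<v, e_j>|^2 = 5; ||v||^2 = 13; deficit = 8

Write each e_j = u_j / sqrt(<u_j, u_j>) where u_j is the displayed integer vector. Then <v, e_j> = <v, u_j> / sqrt(<u_j, u_j>), so |<v, e_j>|^2 = <v, u_j>^2 / <u_j, u_j>.
Coefficients: <v, e_1> = 0/sqrt(7), <v, e_2> = -21/sqrt(315), <v, e_3> = 12/sqrt(40).
Square and sum: Σ |<v, e_j>|^2 = 5.
Compute ||v||^2 = v·v = 13.
Deficit = 13 − 5 = 8 ≥ 0, confirming Bessel's inequality. (The deficit equals ||v − Σ <v,e_j> e_j||^2, the squared distance from v to span{e_j}.)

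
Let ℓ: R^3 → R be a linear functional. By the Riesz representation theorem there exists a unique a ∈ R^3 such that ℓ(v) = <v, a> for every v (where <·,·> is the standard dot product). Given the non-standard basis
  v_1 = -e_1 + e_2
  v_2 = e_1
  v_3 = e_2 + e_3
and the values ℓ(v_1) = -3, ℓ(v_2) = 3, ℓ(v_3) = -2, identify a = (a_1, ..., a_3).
a = (3, 0, -2)

Write a = (a_1, ..., a_3) in the standard basis. For each basis vector v_i, ℓ(v_i) = <v_i, a> is a linear equation in the a_j's. Collect the n equations into a matrix system V a = ℓ, where row i of V is v_i (expressed in the standard basis). Since V is invertible (lower-triangular with 1s on the diagonal, up to permutation), solve by back-substitution:
  V =
[[-1, 1, 0],
 [1, 0, 0],
 [0, 1, 1]]
  V a = (-3, 3, -2)
Solving gives a = (3, 0, -2).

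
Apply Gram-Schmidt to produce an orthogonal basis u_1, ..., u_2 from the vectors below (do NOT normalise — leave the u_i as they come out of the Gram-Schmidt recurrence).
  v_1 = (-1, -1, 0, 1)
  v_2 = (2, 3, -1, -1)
Orthogonal basis:
  u_1 = (-1, -1, 0, 1)
  u_2 = (0, 1, -1, 1)

Apply the Gram-Schmidt recurrence
  u_1 = v_1
  u_i = v_i − Σ_{j<i} ((v_i · u_j) / (u_j · u_j)) · u_j.

Step by step this gives:
  u_1 = (-1, -1, 0, 1)
  u_2 = (0, 1, -1, 1)

Orthogonality check:
  u_2 · u_1 = 0 (should be 0)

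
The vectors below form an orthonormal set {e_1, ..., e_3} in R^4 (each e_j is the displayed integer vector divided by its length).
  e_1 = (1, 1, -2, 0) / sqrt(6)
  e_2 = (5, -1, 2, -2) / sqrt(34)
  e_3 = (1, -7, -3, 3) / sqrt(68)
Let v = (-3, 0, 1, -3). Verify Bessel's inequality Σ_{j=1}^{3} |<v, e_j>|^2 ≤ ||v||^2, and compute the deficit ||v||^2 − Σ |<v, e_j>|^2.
Σ |<v, e_j>|^2 = 107/12; ||v||^2 = 19; deficit = 121/12

Write each e_j = u_j / sqrt(<u_j, u_j>) where u_j is the displayed integer vector. Then <v, e_j> = <v, u_j> / sqrt(<u_j, u_j>), so |<v, e_j>|^2 = <v, u_j>^2 / <u_j, u_j>.
Coefficients: <v, e_1> = -5/sqrt(6), <v, e_2> = -7/sqrt(34), <v, e_3> = -15/sqrt(68).
Square and sum: Σ |<v, e_j>|^2 = 107/12.
Compute ||v||^2 = v·v = 19.
Deficit = 19 − 107/12 = 121/12 ≥ 0, confirming Bessel's inequality. (The deficit equals ||v − Σ <v,e_j> e_j||^2, the squared distance from v to span{e_j}.)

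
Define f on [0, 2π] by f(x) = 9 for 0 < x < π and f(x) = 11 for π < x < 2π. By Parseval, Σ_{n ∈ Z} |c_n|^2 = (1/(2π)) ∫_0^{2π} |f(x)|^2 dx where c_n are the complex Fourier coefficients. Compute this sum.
Σ |c_n|^2 = 101

Parseval equates the L^2 energy of f (normalised by 1/(2π)) with the ℓ^2 sum of its Fourier coefficients: (1/(2π)) ∫_0^{2π} |f|^2 = Σ |c_n|^2.
Compute the left side: (1/(2π)) [∫_0^π 9^2 dx + ∫_π^{2π} 11^2 dx] = (1/(2π)) · (81π + 121π) = (81 + 121)/2 = 101.
So Σ_{n ∈ Z} |c_n|^2 = 101.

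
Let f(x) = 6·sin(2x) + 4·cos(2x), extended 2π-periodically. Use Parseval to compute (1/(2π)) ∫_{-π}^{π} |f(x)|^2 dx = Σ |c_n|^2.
Σ |c_n|^2 = 26

Expand |f|^2 and use orthogonality of {sin(nx), cos(mx)} on [-π, π]:
  ∫_{-π}^{π} sin(nx)^2 dx = π, ∫ cos(mx)^2 dx = π, and cross terms integrate to 0.
So ∫_{-π}^{π} f(x)^2 dx = 6^2 · π + 4^2 · π = (36 + 16)π.
Divide by 2π: (36 + 16)/2 = 26.
By Parseval, this equals Σ |c_n|^2.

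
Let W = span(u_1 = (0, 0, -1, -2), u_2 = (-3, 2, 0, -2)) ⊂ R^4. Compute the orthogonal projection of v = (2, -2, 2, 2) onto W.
proj_W(v) = (2, -4/3, 2/3, 8/3)

Set up U = [u_1 | ... | u_2] ∈ R^(4×2). The projector onto W = col(U) is P = U (U^T U)^(-1) U^T.
Compute U^T U =
  [5, 4]
  [4, 17],
and U^T v = (-6, -14).
Solve U^T U · c = U^T v for the coefficients: c = (-2/3, -2/3). The projection is proj_W(v) = U c.
Check: (v - proj_W(v)) · u_1 = 0  (should be 0).
Check: (v - proj_W(v)) · u_2 = 0  (should be 0).
Result: proj_W(v) = (2, -4/3, 2/3, 8/3).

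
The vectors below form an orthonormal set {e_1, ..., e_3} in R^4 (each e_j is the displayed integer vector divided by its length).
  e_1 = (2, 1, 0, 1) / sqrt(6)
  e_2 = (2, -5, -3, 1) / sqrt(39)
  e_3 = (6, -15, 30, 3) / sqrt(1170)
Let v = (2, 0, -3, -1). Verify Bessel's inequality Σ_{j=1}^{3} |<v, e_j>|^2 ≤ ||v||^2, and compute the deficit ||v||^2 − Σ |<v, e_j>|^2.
Σ |<v, e_j>|^2 = 54/5; ||v||^2 = 14; deficit = 16/5

Write each e_j = u_j / sqrt(<u_j, u_j>) where u_j is the displayed integer vector. Then <v, e_j> = <v, u_j> / sqrt(<u_j, u_j>), so |<v, e_j>|^2 = <v, u_j>^2 / <u_j, u_j>.
Coefficients: <v, e_1> = 3/sqrt(6), <v, e_2> = 12/sqrt(39), <v, e_3> = -81/sqrt(1170).
Square and sum: Σ |<v, e_j>|^2 = 54/5.
Compute ||v||^2 = v·v = 14.
Deficit = 14 − 54/5 = 16/5 ≥ 0, confirming Bessel's inequality. (The deficit equals ||v − Σ <v,e_j> e_j||^2, the squared distance from v to span{e_j}.)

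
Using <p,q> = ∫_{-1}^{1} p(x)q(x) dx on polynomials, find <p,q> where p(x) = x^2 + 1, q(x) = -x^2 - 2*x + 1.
<p,q> = 8/5

Expand the product: p(x)·q(x) = -x^4 - 2*x^3 - 2*x + 1.
∫_{-1}^{1} of each monomial x^k gives [2/(k+1) if k even, 0 if k odd]. Integrating term-by-term (or equivalently evaluating the antiderivative F(x) = -x^5/5 - x^4/2 - x^2 + x at the endpoints):
  F(1) − F(−1) = -7/10 − (-23/10) = 8/5.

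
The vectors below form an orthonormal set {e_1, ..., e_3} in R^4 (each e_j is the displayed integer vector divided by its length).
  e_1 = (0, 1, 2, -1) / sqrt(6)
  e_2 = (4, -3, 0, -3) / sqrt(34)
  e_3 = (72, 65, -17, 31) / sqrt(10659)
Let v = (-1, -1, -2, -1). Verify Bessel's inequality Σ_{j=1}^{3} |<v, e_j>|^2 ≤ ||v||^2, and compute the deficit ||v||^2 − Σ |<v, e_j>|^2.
Σ |<v, e_j>|^2 = 934/209; ||v||^2 = 7; deficit = 529/209

Write each e_j = u_j / sqrt(<u_j, u_j>) where u_j is the displayed integer vector. Then <v, e_j> = <v, u_j> / sqrt(<u_j, u_j>), so |<v, e_j>|^2 = <v, u_j>^2 / <u_j, u_j>.
Coefficients: <v, e_1> = -4/sqrt(6), <v, e_2> = 2/sqrt(34), <v, e_3> = -134/sqrt(10659).
Square and sum: Σ |<v, e_j>|^2 = 934/209.
Compute ||v||^2 = v·v = 7.
Deficit = 7 − 934/209 = 529/209 ≥ 0, confirming Bessel's inequality. (The deficit equals ||v − Σ <v,e_j> e_j||^2, the squared distance from v to span{e_j}.)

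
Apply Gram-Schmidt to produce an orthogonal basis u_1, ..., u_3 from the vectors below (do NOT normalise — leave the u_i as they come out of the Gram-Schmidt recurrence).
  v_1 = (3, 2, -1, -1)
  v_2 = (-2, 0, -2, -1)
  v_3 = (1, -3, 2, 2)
Orthogonal basis:
  u_1 = (3, 2, -1, -1)
  u_2 = (-7/5, 2/5, -11/5, -6/5)
  u_3 = (5/6, -34/21, -13/14, 4/21)

Apply the Gram-Schmidt recurrence
  u_1 = v_1
  u_i = v_i − Σ_{j<i} ((v_i · u_j) / (u_j · u_j)) · u_j.

Step by step this gives:
  u_1 = (3, 2, -1, -1)
  u_2 = (-7/5, 2/5, -11/5, -6/5)
  u_3 = (5/6, -34/21, -13/14, 4/21)

Orthogonality check:
  u_2 · u_1 = 0 (should be 0)
  u_3 · u_1 = 0 (should be 0)
  u_3 · u_2 = 0 (should be 0)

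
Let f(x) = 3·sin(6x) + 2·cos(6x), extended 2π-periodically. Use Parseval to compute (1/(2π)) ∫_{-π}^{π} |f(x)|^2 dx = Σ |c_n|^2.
Σ |c_n|^2 = 13/2

Expand |f|^2 and use orthogonality of {sin(nx), cos(mx)} on [-π, π]:
  ∫_{-π}^{π} sin(nx)^2 dx = π, ∫ cos(mx)^2 dx = π, and cross terms integrate to 0.
So ∫_{-π}^{π} f(x)^2 dx = 3^2 · π + 2^2 · π = (9 + 4)π.
Divide by 2π: (9 + 4)/2 = 13/2.
By Parseval, this equals Σ |c_n|^2.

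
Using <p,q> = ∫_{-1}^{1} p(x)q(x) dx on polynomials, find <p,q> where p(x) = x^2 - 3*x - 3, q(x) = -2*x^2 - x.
<p,q> = 26/5

Expand the product: p(x)·q(x) = -2*x^4 + 5*x^3 + 9*x^2 + 3*x.
∫_{-1}^{1} of each monomial x^k gives [2/(k+1) if k even, 0 if k odd]. Integrating term-by-term (or equivalently evaluating the antiderivative F(x) = -2*x^5/5 + 5*x^4/4 + 3*x^3 + 3*x^2/2 at the endpoints):
  F(1) − F(−1) = 107/20 − (3/20) = 26/5.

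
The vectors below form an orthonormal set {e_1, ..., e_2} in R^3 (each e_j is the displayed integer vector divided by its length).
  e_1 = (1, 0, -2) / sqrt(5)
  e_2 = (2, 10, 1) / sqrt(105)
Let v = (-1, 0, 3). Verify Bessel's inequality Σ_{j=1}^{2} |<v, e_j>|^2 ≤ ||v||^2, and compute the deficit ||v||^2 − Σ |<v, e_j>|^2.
Σ |<v, e_j>|^2 = 206/21; ||v||^2 = 10; deficit = 4/21

Write each e_j = u_j / sqrt(<u_j, u_j>) where u_j is the displayed integer vector. Then <v, e_j> = <v, u_j> / sqrt(<u_j, u_j>), so |<v, e_j>|^2 = <v, u_j>^2 / <u_j, u_j>.
Coefficients: <v, e_1> = -7/sqrt(5), <v, e_2> = 1/sqrt(105).
Square and sum: Σ |<v, e_j>|^2 = 206/21.
Compute ||v||^2 = v·v = 10.
Deficit = 10 − 206/21 = 4/21 ≥ 0, confirming Bessel's inequality. (The deficit equals ||v − Σ <v,e_j> e_j||^2, the squared distance from v to span{e_j}.)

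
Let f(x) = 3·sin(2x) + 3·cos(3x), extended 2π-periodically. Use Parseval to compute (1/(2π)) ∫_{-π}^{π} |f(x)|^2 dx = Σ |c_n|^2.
Σ |c_n|^2 = 9

Expand |f|^2 and use orthogonality of {sin(nx), cos(mx)} on [-π, π]:
  ∫_{-π}^{π} sin(nx)^2 dx = π, ∫ cos(mx)^2 dx = π, and cross terms integrate to 0.
So ∫_{-π}^{π} f(x)^2 dx = 3^2 · π + 3^2 · π = (9 + 9)π.
Divide by 2π: (9 + 9)/2 = 9.
By Parseval, this equals Σ |c_n|^2.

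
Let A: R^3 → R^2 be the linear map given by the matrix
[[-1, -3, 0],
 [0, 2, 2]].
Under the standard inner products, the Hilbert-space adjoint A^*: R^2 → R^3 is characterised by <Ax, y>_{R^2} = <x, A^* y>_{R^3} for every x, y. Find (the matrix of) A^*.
A^* = A^T =
[[-1, 0],
 [-3, 2],
 [0, 2]]

For real matrices with standard dot products, the defining identity <Ax, y> = <x, A^* y> gives (Ax)^T y = x^T (A^*) y, i.e. x^T A^T y = x^T (A^*) y. Since this holds for all x, y, we must have A^* = A^T. Therefore
A^* =
[[-1, 0],
 [-3, 2],
 [0, 2]].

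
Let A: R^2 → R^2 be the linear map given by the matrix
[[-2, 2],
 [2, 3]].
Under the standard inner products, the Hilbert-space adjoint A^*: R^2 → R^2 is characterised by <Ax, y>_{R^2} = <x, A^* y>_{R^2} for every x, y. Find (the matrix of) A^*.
A^* = A^T =
[[-2, 2],
 [2, 3]]

For real matrices with standard dot products, the defining identity <Ax, y> = <x, A^* y> gives (Ax)^T y = x^T (A^*) y, i.e. x^T A^T y = x^T (A^*) y. Since this holds for all x, y, we must have A^* = A^T. Therefore
A^* =
[[-2, 2],
 [2, 3]].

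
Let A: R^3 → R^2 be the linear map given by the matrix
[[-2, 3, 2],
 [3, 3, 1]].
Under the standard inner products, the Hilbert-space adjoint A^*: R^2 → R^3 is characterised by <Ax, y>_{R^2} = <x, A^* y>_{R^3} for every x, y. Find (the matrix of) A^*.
A^* = A^T =
[[-2, 3],
 [3, 3],
 [2, 1]]

For real matrices with standard dot products, the defining identity <Ax, y> = <x, A^* y> gives (Ax)^T y = x^T (A^*) y, i.e. x^T A^T y = x^T (A^*) y. Since this holds for all x, y, we must have A^* = A^T. Therefore
A^* =
[[-2, 3],
 [3, 3],
 [2, 1]].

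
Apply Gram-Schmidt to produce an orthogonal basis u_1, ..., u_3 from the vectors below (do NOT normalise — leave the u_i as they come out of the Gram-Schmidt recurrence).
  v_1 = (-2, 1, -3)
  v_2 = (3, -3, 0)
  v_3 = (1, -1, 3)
Orthogonal basis:
  u_1 = (-2, 1, -3)
  u_2 = (12/7, -33/14, -27/14)
  u_3 = (-9/19, -9/19, 3/19)

Apply the Gram-Schmidt recurrence
  u_1 = v_1
  u_i = v_i − Σ_{j<i} ((v_i · u_j) / (u_j · u_j)) · u_j.

Step by step this gives:
  u_1 = (-2, 1, -3)
  u_2 = (12/7, -33/14, -27/14)
  u_3 = (-9/19, -9/19, 3/19)

Orthogonality check:
  u_2 · u_1 = 0 (should be 0)
  u_3 · u_1 = 0 (should be 0)
  u_3 · u_2 = 0 (should be 0)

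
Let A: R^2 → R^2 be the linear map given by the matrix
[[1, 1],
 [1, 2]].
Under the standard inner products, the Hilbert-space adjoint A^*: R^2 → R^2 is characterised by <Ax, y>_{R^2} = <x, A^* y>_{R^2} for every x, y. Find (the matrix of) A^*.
A^* = A^T =
[[1, 1],
 [1, 2]]

For real matrices with standard dot products, the defining identity <Ax, y> = <x, A^* y> gives (Ax)^T y = x^T (A^*) y, i.e. x^T A^T y = x^T (A^*) y. Since this holds for all x, y, we must have A^* = A^T. Therefore
A^* =
[[1, 1],
 [1, 2]].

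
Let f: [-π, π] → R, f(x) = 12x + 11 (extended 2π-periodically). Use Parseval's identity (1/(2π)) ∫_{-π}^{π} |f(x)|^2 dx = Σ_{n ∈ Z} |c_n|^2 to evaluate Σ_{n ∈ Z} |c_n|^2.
Σ |c_n|^2 = 48π^2 + 121

Expand and integrate term by term over [-π, π]:
  ∫ (12x)^2 dx = 144·(2π^3/3); ∫ 2·12·(11)·x dx = 0 (odd integrand); ∫ 11^2 dx = 121·2π.
So (1/(2π)) ∫_{-π}^{π} (12x + 11)^2 dx = 144π^2/3 + 121 = 48π^2 + 121.
Parseval ⇒ Σ |c_n|^2 = 48π^2 + 121.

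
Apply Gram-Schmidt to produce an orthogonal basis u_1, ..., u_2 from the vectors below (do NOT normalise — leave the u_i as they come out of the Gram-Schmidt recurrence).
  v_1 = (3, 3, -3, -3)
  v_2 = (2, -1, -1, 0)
Orthogonal basis:
  u_1 = (3, 3, -3, -3)
  u_2 = (3/2, -3/2, -1/2, 1/2)

Apply the Gram-Schmidt recurrence
  u_1 = v_1
  u_i = v_i − Σ_{j<i} ((v_i · u_j) / (u_j · u_j)) · u_j.

Step by step this gives:
  u_1 = (3, 3, -3, -3)
  u_2 = (3/2, -3/2, -1/2, 1/2)

Orthogonality check:
  u_2 · u_1 = 0 (should be 0)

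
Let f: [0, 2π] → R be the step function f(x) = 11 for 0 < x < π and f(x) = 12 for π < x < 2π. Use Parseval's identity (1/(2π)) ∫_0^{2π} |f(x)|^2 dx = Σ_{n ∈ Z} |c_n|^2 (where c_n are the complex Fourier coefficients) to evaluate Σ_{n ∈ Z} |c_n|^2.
Σ |c_n|^2 = 265/2

Parseval equates the L^2 energy of f (normalised by 1/(2π)) with the ℓ^2 sum of its Fourier coefficients: (1/(2π)) ∫_0^{2π} |f|^2 = Σ |c_n|^2.
Compute the left side: (1/(2π)) [∫_0^π 11^2 dx + ∫_π^{2π} 12^2 dx] = (1/(2π)) · (121π + 144π) = (121 + 144)/2 = 265/2.
So Σ_{n ∈ Z} |c_n|^2 = 265/2.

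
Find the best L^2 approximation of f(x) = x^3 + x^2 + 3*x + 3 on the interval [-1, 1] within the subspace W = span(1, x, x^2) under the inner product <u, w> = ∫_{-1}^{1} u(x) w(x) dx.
g(x) = x^2 + 18*x/5 + 3

The best approximation g ∈ W is the orthogonal projection of f onto W. Writing g = a_0 + a_1 x + a_2 x^2, the coefficients solve the normal equations G · a = b where
  G_{ij} = <φ_i, φ_j> and b_i = <f, φ_i>, with φ_0 = 1, φ_1 = x, φ_2 = x^2.
G =
  [2, 0, 2/3]
  [0, 2/3, 0]
  [2/3, 0, 2/5],
b = (20/3, 12/5, 12/5).
Solving gives a_0 = 3, a_1 = 18/5, a_2 = 1, so
  g(x) = x^2 + 18*x/5 + 3.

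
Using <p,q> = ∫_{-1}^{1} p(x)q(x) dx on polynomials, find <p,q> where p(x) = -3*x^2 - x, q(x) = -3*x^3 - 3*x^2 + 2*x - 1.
<p,q> = 82/15

Expand the product: p(x)·q(x) = 9*x^5 + 12*x^4 - 3*x^3 + x^2 + x.
∫_{-1}^{1} of each monomial x^k gives [2/(k+1) if k even, 0 if k odd]. Integrating term-by-term (or equivalently evaluating the antiderivative F(x) = 3*x^6/2 + 12*x^5/5 - 3*x^4/4 + x^3/3 + x^2/2 at the endpoints):
  F(1) − F(−1) = 239/60 − (-89/60) = 82/15.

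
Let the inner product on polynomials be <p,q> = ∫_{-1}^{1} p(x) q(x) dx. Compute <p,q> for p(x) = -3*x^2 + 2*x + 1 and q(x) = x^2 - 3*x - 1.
<p,q> = -68/15

Expand the product: p(x)·q(x) = -3*x^4 + 11*x^3 - 2*x^2 - 5*x - 1.
∫_{-1}^{1} of each monomial x^k gives [2/(k+1) if k even, 0 if k odd]. Integrating term-by-term (or equivalently evaluating the antiderivative F(x) = -3*x^5/5 + 11*x^4/4 - 2*x^3/3 - 5*x^2/2 - x at the endpoints):
  F(1) − F(−1) = -121/60 − (151/60) = -68/15.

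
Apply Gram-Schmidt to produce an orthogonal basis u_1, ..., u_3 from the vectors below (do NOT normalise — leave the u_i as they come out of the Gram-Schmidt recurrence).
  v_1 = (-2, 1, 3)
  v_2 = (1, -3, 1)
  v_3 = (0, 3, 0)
Orthogonal basis:
  u_1 = (-2, 1, 3)
  u_2 = (5/7, -20/7, 10/7)
  u_3 = (1, 1/2, 1/2)

Apply the Gram-Schmidt recurrence
  u_1 = v_1
  u_i = v_i − Σ_{j<i} ((v_i · u_j) / (u_j · u_j)) · u_j.

Step by step this gives:
  u_1 = (-2, 1, 3)
  u_2 = (5/7, -20/7, 10/7)
  u_3 = (1, 1/2, 1/2)

Orthogonality check:
  u_2 · u_1 = 0 (should be 0)
  u_3 · u_1 = 0 (should be 0)
  u_3 · u_2 = 0 (should be 0)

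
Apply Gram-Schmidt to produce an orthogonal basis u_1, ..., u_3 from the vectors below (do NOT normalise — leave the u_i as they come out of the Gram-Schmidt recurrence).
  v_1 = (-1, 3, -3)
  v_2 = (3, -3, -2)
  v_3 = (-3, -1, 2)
Orthogonal basis:
  u_1 = (-1, 3, -3)
  u_2 = (51/19, -39/19, -56/19)
  u_3 = (-330/191, -242/191, -132/191)

Apply the Gram-Schmidt recurrence
  u_1 = v_1
  u_i = v_i − Σ_{j<i} ((v_i · u_j) / (u_j · u_j)) · u_j.

Step by step this gives:
  u_1 = (-1, 3, -3)
  u_2 = (51/19, -39/19, -56/19)
  u_3 = (-330/191, -242/191, -132/191)

Orthogonality check:
  u_2 · u_1 = 0 (should be 0)
  u_3 · u_1 = 0 (should be 0)
  u_3 · u_2 = 0 (should be 0)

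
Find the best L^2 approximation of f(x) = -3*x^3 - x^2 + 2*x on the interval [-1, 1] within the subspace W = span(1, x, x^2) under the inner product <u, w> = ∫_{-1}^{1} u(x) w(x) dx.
g(x) = -x^2 + x/5

The best approximation g ∈ W is the orthogonal projection of f onto W. Writing g = a_0 + a_1 x + a_2 x^2, the coefficients solve the normal equations G · a = b where
  G_{ij} = <φ_i, φ_j> and b_i = <f, φ_i>, with φ_0 = 1, φ_1 = x, φ_2 = x^2.
G =
  [2, 0, 2/3]
  [0, 2/3, 0]
  [2/3, 0, 2/5],
b = (-2/3, 2/15, -2/5).
Solving gives a_0 = 0, a_1 = 1/5, a_2 = -1, so
  g(x) = -x^2 + x/5.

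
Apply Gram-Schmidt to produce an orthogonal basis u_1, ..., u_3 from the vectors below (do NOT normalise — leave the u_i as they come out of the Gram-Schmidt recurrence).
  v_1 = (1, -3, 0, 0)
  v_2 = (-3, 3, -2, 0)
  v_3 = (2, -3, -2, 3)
Orthogonal basis:
  u_1 = (1, -3, 0, 0)
  u_2 = (-9/5, -3/5, -2, 0)
  u_3 = (27/19, 9/19, -27/19, 3)

Apply the Gram-Schmidt recurrence
  u_1 = v_1
  u_i = v_i − Σ_{j<i} ((v_i · u_j) / (u_j · u_j)) · u_j.

Step by step this gives:
  u_1 = (1, -3, 0, 0)
  u_2 = (-9/5, -3/5, -2, 0)
  u_3 = (27/19, 9/19, -27/19, 3)

Orthogonality check:
  u_2 · u_1 = 0 (should be 0)
  u_3 · u_1 = 0 (should be 0)
  u_3 · u_2 = 0 (should be 0)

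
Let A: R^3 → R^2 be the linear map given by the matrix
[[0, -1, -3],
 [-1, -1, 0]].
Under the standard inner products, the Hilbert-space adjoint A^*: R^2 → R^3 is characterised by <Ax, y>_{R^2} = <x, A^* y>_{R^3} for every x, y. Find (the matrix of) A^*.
A^* = A^T =
[[0, -1],
 [-1, -1],
 [-3, 0]]

For real matrices with standard dot products, the defining identity <Ax, y> = <x, A^* y> gives (Ax)^T y = x^T (A^*) y, i.e. x^T A^T y = x^T (A^*) y. Since this holds for all x, y, we must have A^* = A^T. Therefore
A^* =
[[0, -1],
 [-1, -1],
 [-3, 0]].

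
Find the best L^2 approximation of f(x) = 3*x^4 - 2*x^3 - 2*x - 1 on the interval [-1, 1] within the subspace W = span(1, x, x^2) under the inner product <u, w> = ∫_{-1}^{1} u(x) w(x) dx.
g(x) = 18*x^2/7 - 16*x/5 - 44/35

The best approximation g ∈ W is the orthogonal projection of f onto W. Writing g = a_0 + a_1 x + a_2 x^2, the coefficients solve the normal equations G · a = b where
  G_{ij} = <φ_i, φ_j> and b_i = <f, φ_i>, with φ_0 = 1, φ_1 = x, φ_2 = x^2.
G =
  [2, 0, 2/3]
  [0, 2/3, 0]
  [2/3, 0, 2/5],
b = (-4/5, -32/15, 4/21).
Solving gives a_0 = -44/35, a_1 = -16/5, a_2 = 18/7, so
  g(x) = 18*x^2/7 - 16*x/5 - 44/35.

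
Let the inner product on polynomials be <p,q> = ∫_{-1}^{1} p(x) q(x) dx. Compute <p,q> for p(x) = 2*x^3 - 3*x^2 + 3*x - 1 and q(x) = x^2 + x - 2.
<p,q> = 134/15

Expand the product: p(x)·q(x) = 2*x^5 - x^4 - 4*x^3 + 8*x^2 - 7*x + 2.
∫_{-1}^{1} of each monomial x^k gives [2/(k+1) if k even, 0 if k odd]. Integrating term-by-term (or equivalently evaluating the antiderivative F(x) = x^6/3 - x^5/5 - x^4 + 8*x^3/3 - 7*x^2/2 + 2*x at the endpoints):
  F(1) − F(−1) = 3/10 − (-259/30) = 134/15.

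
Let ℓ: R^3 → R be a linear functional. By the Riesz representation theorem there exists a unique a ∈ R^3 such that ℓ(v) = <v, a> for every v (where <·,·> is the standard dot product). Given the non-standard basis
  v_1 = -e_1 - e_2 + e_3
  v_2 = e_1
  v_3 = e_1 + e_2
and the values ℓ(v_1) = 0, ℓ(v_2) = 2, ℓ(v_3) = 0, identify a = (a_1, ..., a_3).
a = (2, -2, 0)

Write a = (a_1, ..., a_3) in the standard basis. For each basis vector v_i, ℓ(v_i) = <v_i, a> is a linear equation in the a_j's. Collect the n equations into a matrix system V a = ℓ, where row i of V is v_i (expressed in the standard basis). Since V is invertible (lower-triangular with 1s on the diagonal, up to permutation), solve by back-substitution:
  V =
[[-1, -1, 1],
 [1, 0, 0],
 [1, 1, 0]]
  V a = (0, 2, 0)
Solving gives a = (2, -2, 0).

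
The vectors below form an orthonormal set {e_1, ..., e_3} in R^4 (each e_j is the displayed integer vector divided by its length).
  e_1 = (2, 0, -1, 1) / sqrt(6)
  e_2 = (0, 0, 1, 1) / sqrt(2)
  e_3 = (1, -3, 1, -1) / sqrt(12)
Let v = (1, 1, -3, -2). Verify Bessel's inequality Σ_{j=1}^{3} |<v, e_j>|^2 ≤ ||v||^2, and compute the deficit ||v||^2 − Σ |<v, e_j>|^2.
Σ |<v, e_j>|^2 = 59/4; ||v||^2 = 15; deficit = 1/4

Write each e_j = u_j / sqrt(<u_j, u_j>) where u_j is the displayed integer vector. Then <v, e_j> = <v, u_j> / sqrt(<u_j, u_j>), so |<v, e_j>|^2 = <v, u_j>^2 / <u_j, u_j>.
Coefficients: <v, e_1> = 3/sqrt(6), <v, e_2> = -5/sqrt(2), <v, e_3> = -3/sqrt(12).
Square and sum: Σ |<v, e_j>|^2 = 59/4.
Compute ||v||^2 = v·v = 15.
Deficit = 15 − 59/4 = 1/4 ≥ 0, confirming Bessel's inequality. (The deficit equals ||v − Σ <v,e_j> e_j||^2, the squared distance from v to span{e_j}.)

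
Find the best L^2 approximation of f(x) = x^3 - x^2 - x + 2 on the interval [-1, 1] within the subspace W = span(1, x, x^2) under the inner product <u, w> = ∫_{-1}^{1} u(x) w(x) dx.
g(x) = -x^2 - 2*x/5 + 2

The best approximation g ∈ W is the orthogonal projection of f onto W. Writing g = a_0 + a_1 x + a_2 x^2, the coefficients solve the normal equations G · a = b where
  G_{ij} = <φ_i, φ_j> and b_i = <f, φ_i>, with φ_0 = 1, φ_1 = x, φ_2 = x^2.
G =
  [2, 0, 2/3]
  [0, 2/3, 0]
  [2/3, 0, 2/5],
b = (10/3, -4/15, 14/15).
Solving gives a_0 = 2, a_1 = -2/5, a_2 = -1, so
  g(x) = -x^2 - 2*x/5 + 2.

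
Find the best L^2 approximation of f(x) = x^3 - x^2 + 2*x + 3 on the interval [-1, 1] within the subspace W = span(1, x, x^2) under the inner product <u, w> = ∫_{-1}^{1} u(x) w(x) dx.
g(x) = -x^2 + 13*x/5 + 3

The best approximation g ∈ W is the orthogonal projection of f onto W. Writing g = a_0 + a_1 x + a_2 x^2, the coefficients solve the normal equations G · a = b where
  G_{ij} = <φ_i, φ_j> and b_i = <f, φ_i>, with φ_0 = 1, φ_1 = x, φ_2 = x^2.
G =
  [2, 0, 2/3]
  [0, 2/3, 0]
  [2/3, 0, 2/5],
b = (16/3, 26/15, 8/5).
Solving gives a_0 = 3, a_1 = 13/5, a_2 = -1, so
  g(x) = -x^2 + 13*x/5 + 3.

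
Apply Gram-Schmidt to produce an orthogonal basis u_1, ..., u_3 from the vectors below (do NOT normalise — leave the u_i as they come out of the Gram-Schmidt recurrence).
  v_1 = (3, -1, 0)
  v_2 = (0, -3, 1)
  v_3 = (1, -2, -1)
Orthogonal basis:
  u_1 = (3, -1, 0)
  u_2 = (-9/10, -27/10, 1)
  u_3 = (-2/13, -6/13, -18/13)

Apply the Gram-Schmidt recurrence
  u_1 = v_1
  u_i = v_i − Σ_{j<i} ((v_i · u_j) / (u_j · u_j)) · u_j.

Step by step this gives:
  u_1 = (3, -1, 0)
  u_2 = (-9/10, -27/10, 1)
  u_3 = (-2/13, -6/13, -18/13)

Orthogonality check:
  u_2 · u_1 = 0 (should be 0)
  u_3 · u_1 = 0 (should be 0)
  u_3 · u_2 = 0 (should be 0)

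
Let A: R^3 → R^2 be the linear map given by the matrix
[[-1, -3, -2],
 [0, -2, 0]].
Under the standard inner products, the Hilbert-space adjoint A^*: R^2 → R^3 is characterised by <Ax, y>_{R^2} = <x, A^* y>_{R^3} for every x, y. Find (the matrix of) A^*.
A^* = A^T =
[[-1, 0],
 [-3, -2],
 [-2, 0]]

For real matrices with standard dot products, the defining identity <Ax, y> = <x, A^* y> gives (Ax)^T y = x^T (A^*) y, i.e. x^T A^T y = x^T (A^*) y. Since this holds for all x, y, we must have A^* = A^T. Therefore
A^* =
[[-1, 0],
 [-3, -2],
 [-2, 0]].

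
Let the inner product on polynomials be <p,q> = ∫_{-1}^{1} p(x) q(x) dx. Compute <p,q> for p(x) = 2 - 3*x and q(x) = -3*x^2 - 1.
<p,q> = -8

Expand the product: p(x)·q(x) = 9*x^3 - 6*x^2 + 3*x - 2.
∫_{-1}^{1} of each monomial x^k gives [2/(k+1) if k even, 0 if k odd]. Integrating term-by-term (or equivalently evaluating the antiderivative F(x) = 9*x^4/4 - 2*x^3 + 3*x^2/2 - 2*x at the endpoints):
  F(1) − F(−1) = -1/4 − (31/4) = -8.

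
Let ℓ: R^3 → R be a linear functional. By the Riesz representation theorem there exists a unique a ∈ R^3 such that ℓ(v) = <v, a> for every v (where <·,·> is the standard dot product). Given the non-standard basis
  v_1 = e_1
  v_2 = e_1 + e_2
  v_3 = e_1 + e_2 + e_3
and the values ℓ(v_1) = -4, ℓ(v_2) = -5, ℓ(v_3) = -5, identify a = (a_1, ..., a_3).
a = (-4, -1, 0)

Write a = (a_1, ..., a_3) in the standard basis. For each basis vector v_i, ℓ(v_i) = <v_i, a> is a linear equation in the a_j's. Collect the n equations into a matrix system V a = ℓ, where row i of V is v_i (expressed in the standard basis). Since V is invertible (lower-triangular with 1s on the diagonal, up to permutation), solve by back-substitution:
  V =
[[1, 0, 0],
 [1, 1, 0],
 [1, 1, 1]]
  V a = (-4, -5, -5)
Solving gives a = (-4, -1, 0).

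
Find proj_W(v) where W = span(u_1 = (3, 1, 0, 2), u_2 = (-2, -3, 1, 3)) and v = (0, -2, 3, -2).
proj_W(v) = (-435/313, -201/313, 24/313, -186/313)

Set up U = [u_1 | ... | u_2] ∈ R^(4×2). The projector onto W = col(U) is P = U (U^T U)^(-1) U^T.
Compute U^T U =
  [14, -3]
  [-3, 23],
and U^T v = (-6, 3).
Solve U^T U · c = U^T v for the coefficients: c = (-129/313, 24/313). The projection is proj_W(v) = U c.
Check: (v - proj_W(v)) · u_1 = 0  (should be 0).
Check: (v - proj_W(v)) · u_2 = 0  (should be 0).
Result: proj_W(v) = (-435/313, -201/313, 24/313, -186/313).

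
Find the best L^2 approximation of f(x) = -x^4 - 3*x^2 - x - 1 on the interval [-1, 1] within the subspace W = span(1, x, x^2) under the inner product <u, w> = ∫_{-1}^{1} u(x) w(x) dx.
g(x) = -27*x^2/7 - x - 32/35

The best approximation g ∈ W is the orthogonal projection of f onto W. Writing g = a_0 + a_1 x + a_2 x^2, the coefficients solve the normal equations G · a = b where
  G_{ij} = <φ_i, φ_j> and b_i = <f, φ_i>, with φ_0 = 1, φ_1 = x, φ_2 = x^2.
G =
  [2, 0, 2/3]
  [0, 2/3, 0]
  [2/3, 0, 2/5],
b = (-22/5, -2/3, -226/105).
Solving gives a_0 = -32/35, a_1 = -1, a_2 = -27/7, so
  g(x) = -27*x^2/7 - x - 32/35.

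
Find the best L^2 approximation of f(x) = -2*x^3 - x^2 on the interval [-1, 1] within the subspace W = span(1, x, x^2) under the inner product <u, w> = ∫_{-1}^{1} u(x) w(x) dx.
g(x) = -x^2 - 6*x/5

The best approximation g ∈ W is the orthogonal projection of f onto W. Writing g = a_0 + a_1 x + a_2 x^2, the coefficients solve the normal equations G · a = b where
  G_{ij} = <φ_i, φ_j> and b_i = <f, φ_i>, with φ_0 = 1, φ_1 = x, φ_2 = x^2.
G =
  [2, 0, 2/3]
  [0, 2/3, 0]
  [2/3, 0, 2/5],
b = (-2/3, -4/5, -2/5).
Solving gives a_0 = 0, a_1 = -6/5, a_2 = -1, so
  g(x) = -x^2 - 6*x/5.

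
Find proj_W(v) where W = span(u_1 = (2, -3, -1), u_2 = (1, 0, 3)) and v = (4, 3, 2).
proj_W(v) = (97/139, 60/139, 431/139)

Set up U = [u_1 | ... | u_2] ∈ R^(3×2). The projector onto W = col(U) is P = U (U^T U)^(-1) U^T.
Compute U^T U =
  [14, -1]
  [-1, 10],
and U^T v = (-3, 10).
Solve U^T U · c = U^T v for the coefficients: c = (-20/139, 137/139). The projection is proj_W(v) = U c.
Check: (v - proj_W(v)) · u_1 = 0  (should be 0).
Check: (v - proj_W(v)) · u_2 = 0  (should be 0).
Result: proj_W(v) = (97/139, 60/139, 431/139).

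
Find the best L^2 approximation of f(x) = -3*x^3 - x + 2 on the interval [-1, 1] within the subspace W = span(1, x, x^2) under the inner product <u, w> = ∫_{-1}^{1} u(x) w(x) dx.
g(x) = 2 - 14*x/5

The best approximation g ∈ W is the orthogonal projection of f onto W. Writing g = a_0 + a_1 x + a_2 x^2, the coefficients solve the normal equations G · a = b where
  G_{ij} = <φ_i, φ_j> and b_i = <f, φ_i>, with φ_0 = 1, φ_1 = x, φ_2 = x^2.
G =
  [2, 0, 2/3]
  [0, 2/3, 0]
  [2/3, 0, 2/5],
b = (4, -28/15, 4/3).
Solving gives a_0 = 2, a_1 = -14/5, a_2 = 0, so
  g(x) = 2 - 14*x/5.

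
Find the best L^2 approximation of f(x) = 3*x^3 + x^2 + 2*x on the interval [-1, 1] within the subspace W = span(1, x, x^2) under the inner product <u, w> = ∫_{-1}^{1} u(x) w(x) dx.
g(x) = x^2 + 19*x/5

The best approximation g ∈ W is the orthogonal projection of f onto W. Writing g = a_0 + a_1 x + a_2 x^2, the coefficients solve the normal equations G · a = b where
  G_{ij} = <φ_i, φ_j> and b_i = <f, φ_i>, with φ_0 = 1, φ_1 = x, φ_2 = x^2.
G =
  [2, 0, 2/3]
  [0, 2/3, 0]
  [2/3, 0, 2/5],
b = (2/3, 38/15, 2/5).
Solving gives a_0 = 0, a_1 = 19/5, a_2 = 1, so
  g(x) = x^2 + 19*x/5.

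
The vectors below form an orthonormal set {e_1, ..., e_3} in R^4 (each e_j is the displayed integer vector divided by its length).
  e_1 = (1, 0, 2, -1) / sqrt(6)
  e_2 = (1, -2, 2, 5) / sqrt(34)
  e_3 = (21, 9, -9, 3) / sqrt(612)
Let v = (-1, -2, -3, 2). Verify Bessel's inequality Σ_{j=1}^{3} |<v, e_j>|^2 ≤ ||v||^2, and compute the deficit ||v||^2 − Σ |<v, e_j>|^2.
Σ |<v, e_j>|^2 = 15; ||v||^2 = 18; deficit = 3

Write each e_j = u_j / sqrt(<u_j, u_j>) where u_j is the displayed integer vector. Then <v, e_j> = <v, u_j> / sqrt(<u_j, u_j>), so |<v, e_j>|^2 = <v, u_j>^2 / <u_j, u_j>.
Coefficients: <v, e_1> = -9/sqrt(6), <v, e_2> = 7/sqrt(34), <v, e_3> = -6/sqrt(612).
Square and sum: Σ |<v, e_j>|^2 = 15.
Compute ||v||^2 = v·v = 18.
Deficit = 18 − 15 = 3 ≥ 0, confirming Bessel's inequality. (The deficit equals ||v − Σ <v,e_j> e_j||^2, the squared distance from v to span{e_j}.)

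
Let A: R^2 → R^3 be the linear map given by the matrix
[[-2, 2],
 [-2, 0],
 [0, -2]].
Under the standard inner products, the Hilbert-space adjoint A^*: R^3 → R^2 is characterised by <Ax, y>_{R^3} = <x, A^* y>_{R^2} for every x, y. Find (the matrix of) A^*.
A^* = A^T =
[[-2, -2, 0],
 [2, 0, -2]]

For real matrices with standard dot products, the defining identity <Ax, y> = <x, A^* y> gives (Ax)^T y = x^T (A^*) y, i.e. x^T A^T y = x^T (A^*) y. Since this holds for all x, y, we must have A^* = A^T. Therefore
A^* =
[[-2, -2, 0],
 [2, 0, -2]].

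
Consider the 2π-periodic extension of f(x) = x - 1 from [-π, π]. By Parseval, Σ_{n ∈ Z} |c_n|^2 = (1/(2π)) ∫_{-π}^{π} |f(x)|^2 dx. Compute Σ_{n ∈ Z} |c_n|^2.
Σ |c_n|^2 = π^2/3 + 1

Expand and integrate term by term over [-π, π]:
  ∫ (x)^2 dx = 1·(2π^3/3); ∫ 2·1·(-1)·x dx = 0 (odd integrand); ∫ (-1)^2 dx = 1·2π.
So (1/(2π)) ∫_{-π}^{π} (x - 1)^2 dx = 1π^2/3 + 1 = π^2/3 + 1.
Parseval ⇒ Σ |c_n|^2 = π^2/3 + 1.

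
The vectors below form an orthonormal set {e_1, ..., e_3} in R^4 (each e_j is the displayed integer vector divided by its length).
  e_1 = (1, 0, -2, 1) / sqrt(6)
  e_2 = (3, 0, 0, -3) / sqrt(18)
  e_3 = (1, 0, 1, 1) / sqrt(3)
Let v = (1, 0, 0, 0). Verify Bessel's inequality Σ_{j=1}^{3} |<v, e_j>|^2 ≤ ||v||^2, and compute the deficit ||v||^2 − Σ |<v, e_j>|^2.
Σ |<v, e_j>|^2 = 1; ||v||^2 = 1; deficit = 0

Write each e_j = u_j / sqrt(<u_j, u_j>) where u_j is the displayed integer vector. Then <v, e_j> = <v, u_j> / sqrt(<u_j, u_j>), so |<v, e_j>|^2 = <v, u_j>^2 / <u_j, u_j>.
Coefficients: <v, e_1> = 1/sqrt(6), <v, e_2> = 3/sqrt(18), <v, e_3> = 1/sqrt(3).
Square and sum: Σ |<v, e_j>|^2 = 1.
Compute ||v||^2 = v·v = 1.
Deficit = 1 − 1 = 0 ≥ 0, confirming Bessel's inequality. (The deficit equals ||v − Σ <v,e_j> e_j||^2, the squared distance from v to span{e_j}.)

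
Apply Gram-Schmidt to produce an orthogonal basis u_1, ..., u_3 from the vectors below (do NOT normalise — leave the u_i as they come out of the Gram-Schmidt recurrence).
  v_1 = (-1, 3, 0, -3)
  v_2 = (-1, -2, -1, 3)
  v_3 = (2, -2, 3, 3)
Orthogonal basis:
  u_1 = (-1, 3, 0, -3)
  u_2 = (-33/19, 4/19, -1, 15/19)
  u_3 = (-51/89, 79/89, 181/89, 96/89)

Apply the Gram-Schmidt recurrence
  u_1 = v_1
  u_i = v_i − Σ_{j<i} ((v_i · u_j) / (u_j · u_j)) · u_j.

Step by step this gives:
  u_1 = (-1, 3, 0, -3)
  u_2 = (-33/19, 4/19, -1, 15/19)
  u_3 = (-51/89, 79/89, 181/89, 96/89)

Orthogonality check:
  u_2 · u_1 = 0 (should be 0)
  u_3 · u_1 = 0 (should be 0)
  u_3 · u_2 = 0 (should be 0)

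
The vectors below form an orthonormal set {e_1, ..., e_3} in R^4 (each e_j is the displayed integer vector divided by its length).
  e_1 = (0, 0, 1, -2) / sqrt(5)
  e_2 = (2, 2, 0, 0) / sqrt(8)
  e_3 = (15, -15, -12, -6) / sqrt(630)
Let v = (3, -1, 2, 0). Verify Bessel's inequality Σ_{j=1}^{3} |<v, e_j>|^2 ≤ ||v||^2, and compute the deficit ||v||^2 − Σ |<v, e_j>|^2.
Σ |<v, e_j>|^2 = 34/7; ||v||^2 = 14; deficit = 64/7

Write each e_j = u_j / sqrt(<u_j, u_j>) where u_j is the displayed integer vector. Then <v, e_j> = <v, u_j> / sqrt(<u_j, u_j>), so |<v, e_j>|^2 = <v, u_j>^2 / <u_j, u_j>.
Coefficients: <v, e_1> = 2/sqrt(5), <v, e_2> = 4/sqrt(8), <v, e_3> = 36/sqrt(630).
Square and sum: Σ |<v, e_j>|^2 = 34/7.
Compute ||v||^2 = v·v = 14.
Deficit = 14 − 34/7 = 64/7 ≥ 0, confirming Bessel's inequality. (The deficit equals ||v − Σ <v,e_j> e_j||^2, the squared distance from v to span{e_j}.)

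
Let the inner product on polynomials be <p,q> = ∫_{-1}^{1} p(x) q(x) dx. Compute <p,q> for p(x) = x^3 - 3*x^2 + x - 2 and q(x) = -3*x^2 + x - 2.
<p,q> = 62/3

Expand the product: p(x)·q(x) = -3*x^5 + 10*x^4 - 8*x^3 + 13*x^2 - 4*x + 4.
∫_{-1}^{1} of each monomial x^k gives [2/(k+1) if k even, 0 if k odd]. Integrating term-by-term (or equivalently evaluating the antiderivative F(x) = -x^6/2 + 2*x^5 - 2*x^4 + 13*x^3/3 - 2*x^2 + 4*x at the endpoints):
  F(1) − F(−1) = 35/6 − (-89/6) = 62/3.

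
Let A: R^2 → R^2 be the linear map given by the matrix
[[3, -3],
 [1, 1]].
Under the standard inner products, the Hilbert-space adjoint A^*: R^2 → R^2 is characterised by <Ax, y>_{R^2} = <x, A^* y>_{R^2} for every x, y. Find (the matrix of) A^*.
A^* = A^T =
[[3, 1],
 [-3, 1]]

For real matrices with standard dot products, the defining identity <Ax, y> = <x, A^* y> gives (Ax)^T y = x^T (A^*) y, i.e. x^T A^T y = x^T (A^*) y. Since this holds for all x, y, we must have A^* = A^T. Therefore
A^* =
[[3, 1],
 [-3, 1]].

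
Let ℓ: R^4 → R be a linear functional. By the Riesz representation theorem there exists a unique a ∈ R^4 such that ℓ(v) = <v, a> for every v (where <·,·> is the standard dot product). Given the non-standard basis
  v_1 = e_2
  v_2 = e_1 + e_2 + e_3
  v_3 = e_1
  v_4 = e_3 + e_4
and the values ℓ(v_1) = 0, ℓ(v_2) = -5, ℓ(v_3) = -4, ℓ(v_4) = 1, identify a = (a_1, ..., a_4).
a = (-4, 0, -1, 2)

Write a = (a_1, ..., a_4) in the standard basis. For each basis vector v_i, ℓ(v_i) = <v_i, a> is a linear equation in the a_j's. Collect the n equations into a matrix system V a = ℓ, where row i of V is v_i (expressed in the standard basis). Since V is invertible (lower-triangular with 1s on the diagonal, up to permutation), solve by back-substitution:
  V =
[[0, 1, 0, 0],
 [1, 1, 1, 0],
 [1, 0, 0, 0],
 [0, 0, 1, 1]]
  V a = (0, -5, -4, 1)
Solving gives a = (-4, 0, -1, 2).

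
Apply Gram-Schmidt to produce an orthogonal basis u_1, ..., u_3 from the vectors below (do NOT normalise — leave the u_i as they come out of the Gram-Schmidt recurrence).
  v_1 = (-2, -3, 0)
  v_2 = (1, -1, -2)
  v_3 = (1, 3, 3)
Orthogonal basis:
  u_1 = (-2, -3, 0)
  u_2 = (15/13, -10/13, -2)
  u_3 = (54/77, -36/77, 45/77)

Apply the Gram-Schmidt recurrence
  u_1 = v_1
  u_i = v_i − Σ_{j<i} ((v_i · u_j) / (u_j · u_j)) · u_j.

Step by step this gives:
  u_1 = (-2, -3, 0)
  u_2 = (15/13, -10/13, -2)
  u_3 = (54/77, -36/77, 45/77)

Orthogonality check:
  u_2 · u_1 = 0 (should be 0)
  u_3 · u_1 = 0 (should be 0)
  u_3 · u_2 = 0 (should be 0)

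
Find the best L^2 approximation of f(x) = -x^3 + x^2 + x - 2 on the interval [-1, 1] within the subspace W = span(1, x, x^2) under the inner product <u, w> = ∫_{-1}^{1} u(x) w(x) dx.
g(x) = x^2 + 2*x/5 - 2

The best approximation g ∈ W is the orthogonal projection of f onto W. Writing g = a_0 + a_1 x + a_2 x^2, the coefficients solve the normal equations G · a = b where
  G_{ij} = <φ_i, φ_j> and b_i = <f, φ_i>, with φ_0 = 1, φ_1 = x, φ_2 = x^2.
G =
  [2, 0, 2/3]
  [0, 2/3, 0]
  [2/3, 0, 2/5],
b = (-10/3, 4/15, -14/15).
Solving gives a_0 = -2, a_1 = 2/5, a_2 = 1, so
  g(x) = x^2 + 2*x/5 - 2.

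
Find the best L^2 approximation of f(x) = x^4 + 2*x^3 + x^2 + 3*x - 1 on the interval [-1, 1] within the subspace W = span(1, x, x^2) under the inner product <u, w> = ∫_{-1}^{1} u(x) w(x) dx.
g(x) = 13*x^2/7 + 21*x/5 - 38/35

The best approximation g ∈ W is the orthogonal projection of f onto W. Writing g = a_0 + a_1 x + a_2 x^2, the coefficients solve the normal equations G · a = b where
  G_{ij} = <φ_i, φ_j> and b_i = <f, φ_i>, with φ_0 = 1, φ_1 = x, φ_2 = x^2.
G =
  [2, 0, 2/3]
  [0, 2/3, 0]
  [2/3, 0, 2/5],
b = (-14/15, 14/5, 2/105).
Solving gives a_0 = -38/35, a_1 = 21/5, a_2 = 13/7, so
  g(x) = 13*x^2/7 + 21*x/5 - 38/35.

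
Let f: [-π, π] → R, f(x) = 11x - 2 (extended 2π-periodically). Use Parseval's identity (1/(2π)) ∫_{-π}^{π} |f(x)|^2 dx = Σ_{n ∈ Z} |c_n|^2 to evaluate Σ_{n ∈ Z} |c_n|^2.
Σ |c_n|^2 = 121π^2/3 + 4

Expand and integrate term by term over [-π, π]:
  ∫ (11x)^2 dx = 121·(2π^3/3); ∫ 2·11·(-2)·x dx = 0 (odd integrand); ∫ (-2)^2 dx = 4·2π.
So (1/(2π)) ∫_{-π}^{π} (11x - 2)^2 dx = 121π^2/3 + 4 = 121π^2/3 + 4.
Parseval ⇒ Σ |c_n|^2 = 121π^2/3 + 4.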